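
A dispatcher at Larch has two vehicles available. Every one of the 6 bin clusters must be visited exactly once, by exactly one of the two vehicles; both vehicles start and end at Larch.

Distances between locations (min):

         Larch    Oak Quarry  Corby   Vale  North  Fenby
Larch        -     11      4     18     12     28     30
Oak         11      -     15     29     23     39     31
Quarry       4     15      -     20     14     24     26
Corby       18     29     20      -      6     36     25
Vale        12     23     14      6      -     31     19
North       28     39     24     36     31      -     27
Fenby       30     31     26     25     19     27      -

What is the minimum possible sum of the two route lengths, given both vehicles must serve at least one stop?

120 min — the smallest possible combined total.

Try each way of splitting the stops between the two vehicles (each non-empty) and, for each split, find the best tour for each vehicle:
  {Oak} + {Quarry, Corby, Vale, North, Fenby}: 22 + 98 = 120
  {Quarry} + {Oak, Corby, Vale, North, Fenby}: 8 + 120 = 128
  {Oak, Quarry} + {Corby, Vale, North, Fenby}: 30 + 98 = 128
  {Corby} + {Oak, Quarry, Vale, North, Fenby}: 36 + 108 = 144
  {Oak, Corby} + {Quarry, Vale, North, Fenby}: 58 + 86 = 144
  {Quarry, Corby} + {Oak, Vale, North, Fenby}: 42 + 108 = 150
  … (31 splits in total)
Best: vehicle 1 Larch → Oak → Larch = 22; vehicle 2 Larch → Quarry → North → Fenby → Corby → Vale → Larch = 98; combined 120.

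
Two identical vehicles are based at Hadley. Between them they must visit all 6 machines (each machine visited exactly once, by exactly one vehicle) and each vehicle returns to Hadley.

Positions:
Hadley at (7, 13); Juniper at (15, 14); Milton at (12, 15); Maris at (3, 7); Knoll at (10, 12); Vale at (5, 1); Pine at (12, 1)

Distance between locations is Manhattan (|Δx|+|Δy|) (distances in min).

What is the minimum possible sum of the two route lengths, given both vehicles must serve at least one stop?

Try each way of splitting the stops between the two vehicles (each non-empty) and, for each split, find the best tour for each vehicle:
  {Juniper} + {Milton, Maris, Knoll, Vale, Pine}: 18 + 48 = 66
  {Milton} + {Juniper, Maris, Knoll, Vale, Pine}: 14 + 52 = 66
  {Juniper, Milton} + {Maris, Knoll, Vale, Pine}: 20 + 42 = 62
  {Maris} + {Juniper, Milton, Knoll, Vale, Pine}: 20 + 50 = 70
  {Juniper, Maris} + {Milton, Knoll, Vale, Pine}: 38 + 44 = 82
  {Milton, Maris} + {Juniper, Knoll, Vale, Pine}: 34 + 48 = 82
  … (31 splits in total)
  {Knoll} + {Juniper, Milton, Maris, Vale, Pine}: 8 + 52 = 60  ← best
Best: vehicle 1 Hadley → Knoll → Hadley = 8; vehicle 2 Hadley → Juniper → Milton → Pine → Vale → Maris → Hadley = 52; combined 60.

60 min — the smallest possible combined total.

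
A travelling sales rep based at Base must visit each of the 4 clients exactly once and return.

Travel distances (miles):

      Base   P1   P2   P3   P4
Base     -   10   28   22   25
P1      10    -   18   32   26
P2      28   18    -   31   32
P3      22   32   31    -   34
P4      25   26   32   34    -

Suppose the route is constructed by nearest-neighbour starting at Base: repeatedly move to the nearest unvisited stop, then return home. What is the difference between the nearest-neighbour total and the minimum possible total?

Excess over optimum: 2 miles.

From Base: P1=10, P3=22, P4=25, P2=28 → choose P1 (10).
From P1: P2=18, P4=26, P3=32 → choose P2 (18).
From P2: P3=31, P4=32 → choose P3 (31).
From P3: P4=34 → choose P4 (34).
NN route Base → P1 → P2 → P3 → P4 → Base costs 118.
Optimal: Base → P1 → P2 → P4 → P3 → Base costs 116 (by enumerating all 12 distinct tours).
Excess = 118 − 116 = 2.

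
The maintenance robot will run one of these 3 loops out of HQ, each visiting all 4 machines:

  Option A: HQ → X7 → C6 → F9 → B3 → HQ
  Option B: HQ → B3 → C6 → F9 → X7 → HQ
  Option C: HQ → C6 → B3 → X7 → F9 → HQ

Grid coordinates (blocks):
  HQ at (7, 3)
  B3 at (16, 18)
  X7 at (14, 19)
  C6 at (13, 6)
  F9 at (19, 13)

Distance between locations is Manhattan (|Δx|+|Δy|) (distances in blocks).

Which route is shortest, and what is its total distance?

60 blocks — Option C is the shortest.

Option A: 23 + 14 + 13 + 8 + 24 = 82
Option B: 24 + 15 + 13 + 11 + 23 = 86
Option C: 9 + 15 + 3 + 11 + 22 = 60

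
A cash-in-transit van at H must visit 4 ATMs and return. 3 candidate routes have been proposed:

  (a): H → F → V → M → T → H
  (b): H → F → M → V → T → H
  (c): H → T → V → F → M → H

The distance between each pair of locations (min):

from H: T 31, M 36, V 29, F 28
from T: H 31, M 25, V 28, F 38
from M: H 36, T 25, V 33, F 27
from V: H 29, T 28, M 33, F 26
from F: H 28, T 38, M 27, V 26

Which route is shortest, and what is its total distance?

(a): 28 + 26 + 33 + 25 + 31 = 143
(b): 28 + 27 + 33 + 28 + 31 = 147
(c): 31 + 28 + 26 + 27 + 36 = 148

143 min — (a) is the shortest.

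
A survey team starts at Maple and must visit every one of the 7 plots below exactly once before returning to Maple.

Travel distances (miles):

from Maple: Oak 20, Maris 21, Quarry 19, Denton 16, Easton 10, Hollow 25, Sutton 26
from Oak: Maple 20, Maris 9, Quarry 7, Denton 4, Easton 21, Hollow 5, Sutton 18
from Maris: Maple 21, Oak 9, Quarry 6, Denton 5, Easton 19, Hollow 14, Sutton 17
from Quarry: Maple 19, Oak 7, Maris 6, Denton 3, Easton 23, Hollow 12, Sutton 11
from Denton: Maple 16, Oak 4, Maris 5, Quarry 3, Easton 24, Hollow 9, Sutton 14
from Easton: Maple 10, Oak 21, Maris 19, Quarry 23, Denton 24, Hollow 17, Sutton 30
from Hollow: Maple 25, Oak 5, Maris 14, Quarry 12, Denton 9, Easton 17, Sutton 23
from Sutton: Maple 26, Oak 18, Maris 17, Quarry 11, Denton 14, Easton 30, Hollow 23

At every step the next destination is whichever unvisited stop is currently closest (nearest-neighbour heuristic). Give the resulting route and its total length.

From Maple: distances to unvisited — Easton=10, Denton=16, Quarry=19, Oak=20, Maris=21, Hollow=25, Sutton=26. Nearest is Easton (10).
From Easton: distances to unvisited — Hollow=17, Maris=19, Oak=21, Quarry=23, Denton=24, Sutton=30. Nearest is Hollow (17).
From Hollow: distances to unvisited — Oak=5, Denton=9, Quarry=12, Maris=14, Sutton=23. Nearest is Oak (5).
From Oak: distances to unvisited — Denton=4, Quarry=7, Maris=9, Sutton=18. Nearest is Denton (4).
From Denton: distances to unvisited — Quarry=3, Maris=5, Sutton=14. Nearest is Quarry (3).
From Quarry: distances to unvisited — Maris=6, Sutton=11. Nearest is Maris (6).
From Maris: distances to unvisited — Sutton=17. Nearest is Sutton (17).
Return Sutton→Maple: 26.
Total = 10 + 17 + 5 + 4 + 3 + 6 + 17 + 26 = 88.

88 miles along Maple → Easton → Hollow → Oak → Denton → Quarry → Maris → Sutton → Maple.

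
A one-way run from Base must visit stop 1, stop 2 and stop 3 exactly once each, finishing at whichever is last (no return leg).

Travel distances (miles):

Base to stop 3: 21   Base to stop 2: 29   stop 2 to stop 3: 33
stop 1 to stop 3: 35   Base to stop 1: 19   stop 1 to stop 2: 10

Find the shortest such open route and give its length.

There are 3! = 6 possible orderings.
Base → stop 1 → stop 2 → stop 3: 19+10+33 = 62
Base → stop 1 → stop 3 → stop 2: 19+35+33 = 87
Base → stop 2 → stop 1 → stop 3: 29+10+35 = 74
Base → stop 2 → stop 3 → stop 1: 29+33+35 = 97
Base → stop 3 → stop 1 → stop 2: 21+35+10 = 66
Base → stop 3 → stop 2 → stop 1: 21+33+10 = 64
The minimum is 62.
One shortest path: Base → stop 1 → stop 2 → stop 3.

62 miles — the minimum one-way total.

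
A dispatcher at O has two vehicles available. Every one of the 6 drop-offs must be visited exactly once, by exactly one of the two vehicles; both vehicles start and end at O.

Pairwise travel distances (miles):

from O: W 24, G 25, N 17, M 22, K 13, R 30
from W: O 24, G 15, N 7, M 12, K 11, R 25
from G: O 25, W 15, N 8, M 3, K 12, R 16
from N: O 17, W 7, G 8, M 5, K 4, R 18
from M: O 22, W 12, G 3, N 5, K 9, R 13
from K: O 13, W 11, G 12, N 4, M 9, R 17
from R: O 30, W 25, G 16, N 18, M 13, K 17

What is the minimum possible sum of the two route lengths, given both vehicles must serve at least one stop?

111 miles — the smallest possible combined total.

Check every non-empty split of the stops between the two vehicles; for each half take its own optimal tour:
  {W} + {G, N, M, K, R}: 48 + 71 = 119
  {G} + {W, N, M, K, R}: 50 + 79 = 129
  {W, G} + {N, M, K, R}: 64 + 65 = 129
  {N} + {W, G, M, K, R}: 34 + 85 = 119
  {W, N} + {G, M, K, R}: 48 + 71 = 119
  {G, N} + {W, M, K, R}: 50 + 79 = 129
  … (31 splits in total)
  {K} + {W, G, N, M, R}: 26 + 85 = 111  ← best
Best: vehicle 1 O → K → O = 26; vehicle 2 O → W → N → G → M → R → O = 85; combined 111.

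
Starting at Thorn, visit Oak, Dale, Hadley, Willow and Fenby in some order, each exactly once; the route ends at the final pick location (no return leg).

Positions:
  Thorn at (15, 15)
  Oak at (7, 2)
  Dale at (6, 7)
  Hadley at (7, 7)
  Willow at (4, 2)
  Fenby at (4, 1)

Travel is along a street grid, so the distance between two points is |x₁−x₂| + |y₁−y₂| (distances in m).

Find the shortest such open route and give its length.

There are 5! = 120 possible orderings.
Thorn - Oak - Dale - Hadley - Willow - Fenby: 21+6+1+8+1 = 37
Thorn - Oak - Dale - Hadley - Fenby - Willow: 21+6+1+9+1 = 38
Thorn - Oak - Dale - Willow - Hadley - Fenby: 21+6+7+8+9 = 51
Thorn - Oak - Dale - Willow - Fenby - Hadley: 21+6+7+1+9 = 44
Thorn - Oak - Dale - Fenby - Hadley - Willow: 21+6+8+9+8 = 52
Thorn - Oak - Dale - Fenby - Willow - Hadley: 21+6+8+1+8 = 44
Thorn - Oak - Hadley - Dale - Willow - Fenby: 21+5+1+7+1 = 35
Thorn - Oak - Hadley - Dale - Fenby - Willow: 21+5+1+8+1 = 36
Thorn - Oak - Hadley - Willow - Dale - Fenby: 21+5+8+7+8 = 49
Thorn - Oak - Hadley - Willow - Fenby - Dale: 21+5+8+1+8 = 43
Thorn - Oak - Hadley - Fenby - Dale - Willow: 21+5+9+8+7 = 50
Thorn - Oak - Hadley - Fenby - Willow - Dale: 21+5+9+1+7 = 43
Thorn - Oak - Willow - Dale - Hadley - Fenby: 21+3+7+1+9 = 41
Thorn - Oak - Willow - Dale - Fenby - Hadley: 21+3+7+8+9 = 48
… (106 more)
Thorn - Dale - Hadley - Oak - Willow - Fenby: 17+1+5+3+1 = 27  ← best
The minimum is 27.
One shortest path: Thorn → Dale → Hadley → Oak → Willow → Fenby.

Shortest open route: 27 m.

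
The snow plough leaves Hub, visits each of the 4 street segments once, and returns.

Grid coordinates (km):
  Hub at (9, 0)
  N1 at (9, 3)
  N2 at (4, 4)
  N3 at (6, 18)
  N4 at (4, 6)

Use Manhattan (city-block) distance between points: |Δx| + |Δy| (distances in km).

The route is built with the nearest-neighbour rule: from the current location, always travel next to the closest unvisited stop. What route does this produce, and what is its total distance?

From Hub: distances to unvisited — N1=3, N2=9, N4=11, N3=21. Nearest is N1 (3).
From N1: distances to unvisited — N2=6, N4=8, N3=18. Nearest is N2 (6).
From N2: distances to unvisited — N4=2, N3=16. Nearest is N4 (2).
From N4: distances to unvisited — N3=14. Nearest is N3 (14).
Return N3→Hub: 21.
Total = 3 + 6 + 2 + 14 + 21 = 46.

Total distance 46 km via the nearest-neighbour route Hub → N1 → N2 → N4 → N3 → Hub.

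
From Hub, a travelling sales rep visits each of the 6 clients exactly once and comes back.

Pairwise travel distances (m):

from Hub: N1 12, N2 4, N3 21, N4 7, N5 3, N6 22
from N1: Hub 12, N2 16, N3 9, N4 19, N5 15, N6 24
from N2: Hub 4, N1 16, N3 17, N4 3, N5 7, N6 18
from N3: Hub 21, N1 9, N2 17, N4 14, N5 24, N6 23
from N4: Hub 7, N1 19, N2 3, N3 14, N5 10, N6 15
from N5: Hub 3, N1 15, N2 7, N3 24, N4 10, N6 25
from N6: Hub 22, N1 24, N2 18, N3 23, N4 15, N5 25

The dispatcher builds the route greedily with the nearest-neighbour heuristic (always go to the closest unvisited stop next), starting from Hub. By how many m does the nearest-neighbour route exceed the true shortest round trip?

From Hub: N5=3, N2=4, N4=7, N1=12, N3=21, N6=22 → choose N5 (3).
From N5: N2=7, N4=10, N1=15, N3=24, N6=25 → choose N2 (7).
From N2: N4=3, N1=16, N3=17, N6=18 → choose N4 (3).
From N4: N3=14, N6=15, N1=19 → choose N3 (14).
From N3: N1=9, N6=23 → choose N1 (9).
From N1: N6=24 → choose N6 (24).
NN route Hub → N5 → N2 → N4 → N3 → N1 → N6 → Hub costs 82.
Optimal: Hub → N1 → N3 → N6 → N4 → N2 → N5 → Hub costs 72 (by enumerating all 360 distinct tours).
Excess = 82 − 72 = 10.

10 m longer than the optimal tour.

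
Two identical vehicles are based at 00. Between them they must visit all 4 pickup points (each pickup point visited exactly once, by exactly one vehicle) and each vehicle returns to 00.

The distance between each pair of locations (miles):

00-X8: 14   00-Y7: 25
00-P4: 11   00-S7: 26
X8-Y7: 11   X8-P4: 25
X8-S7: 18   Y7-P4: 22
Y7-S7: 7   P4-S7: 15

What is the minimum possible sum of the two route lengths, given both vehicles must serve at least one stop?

Minimum combined distance: 80 miles.

Try each way of splitting the stops between the two vehicles (each non-empty) and, for each split, find the best tour for each vehicle:
  {X8} + {Y7, P4, S7}: 28 + 58 = 86
  {Y7} + {X8, P4, S7}: 50 + 58 = 108
  {X8, Y7} + {P4, S7}: 50 + 52 = 102
  {P4} + {X8, Y7, S7}: 22 + 58 = 80
  {X8, P4} + {Y7, S7}: 50 + 58 = 108
  {Y7, P4} + {X8, S7}: 58 + 58 = 116
  … (7 splits in total)
Best: vehicle 1 00 → P4 → 00 = 22; vehicle 2 00 → X8 → Y7 → S7 → 00 = 58; combined 80.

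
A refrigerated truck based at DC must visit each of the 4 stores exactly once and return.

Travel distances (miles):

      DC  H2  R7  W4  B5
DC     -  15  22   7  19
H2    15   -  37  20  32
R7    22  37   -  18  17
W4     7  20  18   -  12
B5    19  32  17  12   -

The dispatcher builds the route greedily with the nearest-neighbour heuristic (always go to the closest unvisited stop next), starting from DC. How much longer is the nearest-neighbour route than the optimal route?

2 miles longer than the optimal tour.

DC: W4=7, H2=15, B5=19, R7=22 ⇒ W4
W4: B5=12, R7=18, H2=20 ⇒ B5
B5: R7=17, H2=32 ⇒ R7
R7: H2=37 ⇒ H2
NN route DC → W4 → B5 → R7 → H2 → DC costs 88.
Optimal: DC → H2 → W4 → B5 → R7 → DC costs 86 (by enumerating all 12 distinct tours).
Excess = 88 − 86 = 2.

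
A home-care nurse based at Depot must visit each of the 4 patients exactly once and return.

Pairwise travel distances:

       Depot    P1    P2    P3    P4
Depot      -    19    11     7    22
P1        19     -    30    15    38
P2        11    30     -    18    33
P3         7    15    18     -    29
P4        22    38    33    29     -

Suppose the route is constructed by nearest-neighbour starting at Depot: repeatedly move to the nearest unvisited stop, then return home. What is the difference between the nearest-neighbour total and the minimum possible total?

Depot: P3=7, P2=11, P1=19, P4=22 ⇒ P3
P3: P1=15, P2=18, P4=29 ⇒ P1
P1: P2=30, P4=38 ⇒ P2
P2: P4=33 ⇒ P4
NN route Depot → P3 → P1 → P2 → P4 → Depot costs 107.
Optimal: Depot → P2 → P3 → P1 → P4 → Depot costs 104 (by enumerating all 12 distinct tours).
Excess = 107 − 104 = 3.

Excess over optimum: 3.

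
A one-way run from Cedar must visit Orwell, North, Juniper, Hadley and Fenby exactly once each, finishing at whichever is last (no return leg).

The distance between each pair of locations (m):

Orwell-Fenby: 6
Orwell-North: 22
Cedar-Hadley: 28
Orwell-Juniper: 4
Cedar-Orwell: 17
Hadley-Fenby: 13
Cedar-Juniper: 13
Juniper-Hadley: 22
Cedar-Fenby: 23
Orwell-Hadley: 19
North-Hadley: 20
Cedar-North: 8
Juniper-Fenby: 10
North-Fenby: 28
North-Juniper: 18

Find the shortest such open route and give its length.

There are 5! = 120 possible orderings.
Cedar → Orwell → North → Juniper → Hadley → Fenby: 17+22+18+22+13 = 92
Cedar → Orwell → North → Juniper → Fenby → Hadley: 17+22+18+10+13 = 80
Cedar → Orwell → North → Hadley → Juniper → Fenby: 17+22+20+22+10 = 91
Cedar → Orwell → North → Hadley → Fenby → Juniper: 17+22+20+13+10 = 82
Cedar → Orwell → North → Fenby → Juniper → Hadley: 17+22+28+10+22 = 99
Cedar → Orwell → North → Fenby → Hadley → Juniper: 17+22+28+13+22 = 102
Cedar → Orwell → Juniper → North → Hadley → Fenby: 17+4+18+20+13 = 72
Cedar → Orwell → Juniper → North → Fenby → Hadley: 17+4+18+28+13 = 80
Cedar → Orwell → Juniper → Hadley → North → Fenby: 17+4+22+20+28 = 91
Cedar → Orwell → Juniper → Hadley → Fenby → North: 17+4+22+13+28 = 84
Cedar → Orwell → Juniper → Fenby → North → Hadley: 17+4+10+28+20 = 79
Cedar → Orwell → Juniper → Fenby → Hadley → North: 17+4+10+13+20 = 64
Cedar → Orwell → Hadley → North → Juniper → Fenby: 17+19+20+18+10 = 84
Cedar → Orwell → Hadley → North → Fenby → Juniper: 17+19+20+28+10 = 94
… (106 more)
Cedar → North → Juniper → Orwell → Fenby → Hadley: 8+18+4+6+13 = 49  ← best
The minimum is 49.
One shortest path: Cedar → North → Juniper → Orwell → Fenby → Hadley.

49 m — the minimum one-way total.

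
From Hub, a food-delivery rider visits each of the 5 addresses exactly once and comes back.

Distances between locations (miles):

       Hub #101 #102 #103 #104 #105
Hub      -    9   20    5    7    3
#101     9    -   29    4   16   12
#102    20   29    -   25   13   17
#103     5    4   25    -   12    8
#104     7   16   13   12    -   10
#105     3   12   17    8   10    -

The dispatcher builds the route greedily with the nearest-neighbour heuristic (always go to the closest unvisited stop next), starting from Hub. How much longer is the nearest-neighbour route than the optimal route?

The nearest-neighbour route is 6 miles longer than optimal.

Hub: #105=3, #103=5, #104=7, #101=9, #102=20 ⇒ #105
#105: #103=8, #104=10, #101=12, #102=17 ⇒ #103
#103: #101=4, #104=12, #102=25 ⇒ #101
#101: #104=16, #102=29 ⇒ #104
#104: #102=13 ⇒ #102
NN route Hub → #105 → #103 → #101 → #104 → #102 → Hub costs 64.
Optimal: Hub → #101 → #103 → #104 → #102 → #105 → Hub costs 58 (by enumerating all 60 distinct tours).
Excess = 64 − 58 = 6.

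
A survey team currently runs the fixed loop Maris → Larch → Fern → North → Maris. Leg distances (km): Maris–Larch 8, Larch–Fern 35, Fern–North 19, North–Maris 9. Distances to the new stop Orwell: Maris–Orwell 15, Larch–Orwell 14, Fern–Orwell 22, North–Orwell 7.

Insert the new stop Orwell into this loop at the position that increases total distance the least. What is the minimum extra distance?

Insertion cost between consecutive stops i–j is d(i,Orwell) + d(Orwell,j) − d(i,j):
  between Maris and Larch: 15 + 14 − 8 = 21
  between Larch and Fern: 14 + 22 − 35 = 1
  between Fern and North: 22 + 7 − 19 = 10
  between North and Maris: 7 + 15 − 9 = 13
Cheapest insertion is between Larch and Fern, adding 1.
New total = 71 + 1 = 72.

Adding 1 km by placing Orwell on the Larch–Fern leg.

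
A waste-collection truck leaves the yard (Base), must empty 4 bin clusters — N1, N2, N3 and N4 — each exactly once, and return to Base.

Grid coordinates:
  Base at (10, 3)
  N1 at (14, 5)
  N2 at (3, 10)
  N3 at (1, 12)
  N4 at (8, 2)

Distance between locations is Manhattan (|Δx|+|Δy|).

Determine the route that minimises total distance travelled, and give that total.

Base→N1→N2→N3→N4→Base: 6+16+4+17+3 = 46
Base→N1→N2→N4→N3→Base: 6+16+13+17+18 = 70
Base→N1→N3→N2→N4→Base: 6+20+4+13+3 = 46
Base→N1→N3→N4→N2→Base: 6+20+17+13+14 = 70
Base→N1→N4→N2→N3→Base: 6+9+13+4+18 = 50
Base→N1→N4→N3→N2→Base: 6+9+17+4+14 = 50
Base→N2→N1→N3→N4→Base: 14+16+20+17+3 = 70
Base→N2→N1→N4→N3→Base: 14+16+9+17+18 = 74
Base→N2→N3→N1→N4→Base: 14+4+20+9+3 = 50
Base→N2→N4→N1→N3→Base: 14+13+9+20+18 = 74
Base→N3→N1→N2→N4→Base: 18+20+16+13+3 = 70
Base→N3→N2→N1→N4→Base: 18+4+16+9+3 = 50
The minimum is 46.
One optimal route: Base → N1 → N2 → N3 → N4 → Base (or its reverse).

Shortest round trip = 46.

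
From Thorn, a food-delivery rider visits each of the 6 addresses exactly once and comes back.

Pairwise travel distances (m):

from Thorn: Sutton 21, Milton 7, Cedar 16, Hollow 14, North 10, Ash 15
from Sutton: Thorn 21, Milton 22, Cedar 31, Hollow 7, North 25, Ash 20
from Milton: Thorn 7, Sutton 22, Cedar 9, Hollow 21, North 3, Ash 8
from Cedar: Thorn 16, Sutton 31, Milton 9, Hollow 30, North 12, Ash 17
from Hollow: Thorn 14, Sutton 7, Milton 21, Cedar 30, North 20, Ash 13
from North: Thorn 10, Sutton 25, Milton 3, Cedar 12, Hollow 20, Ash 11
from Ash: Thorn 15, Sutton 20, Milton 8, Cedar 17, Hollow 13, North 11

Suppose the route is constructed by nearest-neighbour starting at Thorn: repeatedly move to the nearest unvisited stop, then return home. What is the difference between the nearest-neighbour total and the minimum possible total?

Thorn: Milton=7, North=10, Hollow=14, Ash=15, Cedar=16, Sutton=21 ⇒ Milton
Milton: North=3, Ash=8, Cedar=9, Hollow=21, Sutton=22 ⇒ North
North: Ash=11, Cedar=12, Hollow=20, Sutton=25 ⇒ Ash
Ash: Hollow=13, Cedar=17, Sutton=20 ⇒ Hollow
Hollow: Sutton=7, Cedar=30 ⇒ Sutton
Sutton: Cedar=31 ⇒ Cedar
NN route Thorn → Milton → North → Ash → Hollow → Sutton → Cedar → Thorn costs 88.
Optimal: Thorn → Sutton → Hollow → Ash → Milton → Cedar → North → Thorn costs 80 (by enumerating all 360 distinct tours).
Excess = 88 − 80 = 8.

The nearest-neighbour route is 8 m longer than optimal.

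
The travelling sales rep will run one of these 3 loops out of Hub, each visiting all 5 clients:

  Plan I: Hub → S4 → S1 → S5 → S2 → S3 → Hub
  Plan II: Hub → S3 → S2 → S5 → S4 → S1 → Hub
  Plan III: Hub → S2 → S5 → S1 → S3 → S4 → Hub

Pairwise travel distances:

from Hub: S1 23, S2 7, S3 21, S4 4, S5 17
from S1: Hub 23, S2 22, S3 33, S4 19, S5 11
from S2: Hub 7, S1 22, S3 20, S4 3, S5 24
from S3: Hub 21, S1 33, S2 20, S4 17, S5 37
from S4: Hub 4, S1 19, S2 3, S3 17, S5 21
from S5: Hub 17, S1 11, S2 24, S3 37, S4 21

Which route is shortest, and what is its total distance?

Plan I: 4 + 19 + 11 + 24 + 20 + 21 = 99
Plan II: 21 + 20 + 24 + 21 + 19 + 23 = 128
Plan III: 7 + 24 + 11 + 33 + 17 + 4 = 96

Shortest is Plan III, total 96.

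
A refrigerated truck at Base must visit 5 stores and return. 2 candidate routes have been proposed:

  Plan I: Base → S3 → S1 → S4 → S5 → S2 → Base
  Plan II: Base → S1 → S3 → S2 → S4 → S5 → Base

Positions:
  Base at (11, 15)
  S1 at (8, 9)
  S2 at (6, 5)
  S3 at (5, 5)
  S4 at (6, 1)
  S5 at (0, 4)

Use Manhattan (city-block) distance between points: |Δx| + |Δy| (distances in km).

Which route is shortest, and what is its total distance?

52 km — Plan II is the shortest.

Plan I: 16 + 7 + 10 + 9 + 7 + 15 = 64
Plan II: 9 + 7 + 1 + 4 + 9 + 22 = 52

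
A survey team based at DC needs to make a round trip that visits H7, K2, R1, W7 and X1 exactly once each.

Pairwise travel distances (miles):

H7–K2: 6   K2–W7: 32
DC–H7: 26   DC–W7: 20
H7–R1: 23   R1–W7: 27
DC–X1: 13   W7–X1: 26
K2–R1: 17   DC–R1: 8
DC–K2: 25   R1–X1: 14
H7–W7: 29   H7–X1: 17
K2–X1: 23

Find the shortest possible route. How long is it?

DC→H7→K2→R1→W7→X1→DC: 26+6+17+27+26+13 = 115
DC→H7→K2→R1→X1→W7→DC: 26+6+17+14+26+20 = 109
DC→H7→K2→W7→R1→X1→DC: 26+6+32+27+14+13 = 118
DC→H7→K2→W7→X1→R1→DC: 26+6+32+26+14+8 = 112
DC→H7→K2→X1→R1→W7→DC: 26+6+23+14+27+20 = 116
DC→H7→K2→X1→W7→R1→DC: 26+6+23+26+27+8 = 116
DC→H7→R1→K2→W7→X1→DC: 26+23+17+32+26+13 = 137
DC→H7→R1→K2→X1→W7→DC: 26+23+17+23+26+20 = 135
DC→H7→R1→W7→K2→X1→DC: 26+23+27+32+23+13 = 144
DC→H7→R1→W7→X1→K2→DC: 26+23+27+26+23+25 = 150
DC→H7→R1→X1→K2→W7→DC: 26+23+14+23+32+20 = 138
DC→H7→R1→X1→W7→K2→DC: 26+23+14+26+32+25 = 146
DC→H7→W7→K2→R1→X1→DC: 26+29+32+17+14+13 = 131
DC→H7→W7→K2→X1→R1→DC: 26+29+32+23+14+8 = 132
… (46 more)
DC→R1→K2→H7→X1→W7→DC: 8+17+6+17+26+20 = 94  ← best
The minimum is 94.
One optimal route: DC → R1 → K2 → H7 → X1 → W7 → DC (or its reverse).

94 miles — the shortest possible round trip.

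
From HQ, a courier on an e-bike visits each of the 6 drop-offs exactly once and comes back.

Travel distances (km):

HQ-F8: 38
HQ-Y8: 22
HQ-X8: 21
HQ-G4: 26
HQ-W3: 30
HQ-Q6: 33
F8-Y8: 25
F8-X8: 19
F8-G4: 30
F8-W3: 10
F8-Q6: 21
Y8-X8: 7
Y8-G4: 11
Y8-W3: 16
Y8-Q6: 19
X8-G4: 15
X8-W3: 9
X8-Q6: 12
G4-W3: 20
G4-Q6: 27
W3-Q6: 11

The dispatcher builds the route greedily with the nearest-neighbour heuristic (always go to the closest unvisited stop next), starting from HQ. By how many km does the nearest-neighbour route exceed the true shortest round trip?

8 km longer than the optimal tour.

HQ: X8=21, Y8=22, G4=26, W3=30, Q6=33, F8=38 ⇒ X8
X8: Y8=7, W3=9, Q6=12, G4=15, F8=19 ⇒ Y8
Y8: G4=11, W3=16, Q6=19, F8=25 ⇒ G4
G4: W3=20, Q6=27, F8=30 ⇒ W3
W3: F8=10, Q6=11 ⇒ F8
F8: Q6=21 ⇒ Q6
NN route HQ → X8 → Y8 → G4 → W3 → F8 → Q6 → HQ costs 123.
Optimal: HQ → F8 → W3 → Q6 → X8 → Y8 → G4 → HQ costs 115 (by enumerating all 360 distinct tours).
Excess = 123 − 115 = 8.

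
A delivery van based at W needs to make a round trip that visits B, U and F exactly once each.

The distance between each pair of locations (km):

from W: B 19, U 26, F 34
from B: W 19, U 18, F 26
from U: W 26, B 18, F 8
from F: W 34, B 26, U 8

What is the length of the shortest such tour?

79 km — the shortest possible round trip.

There are 3 distinct closed tours to check (reversals are equivalent).
W → B → U → F → W: 19+18+8+34 = 79
W → B → F → U → W: 19+26+8+26 = 79
W → U → B → F → W: 26+18+26+34 = 104
The minimum is 79.
One optimal route: W → B → U → F → W (or its reverse).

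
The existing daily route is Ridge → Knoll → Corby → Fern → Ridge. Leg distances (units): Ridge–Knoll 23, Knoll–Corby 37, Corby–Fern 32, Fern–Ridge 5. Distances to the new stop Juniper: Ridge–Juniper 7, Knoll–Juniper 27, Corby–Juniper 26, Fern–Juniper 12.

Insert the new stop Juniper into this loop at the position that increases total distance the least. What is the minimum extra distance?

Insertion cost between consecutive stops i–j is d(i,Juniper) + d(Juniper,j) − d(i,j):
  between Ridge and Knoll: 7 + 27 − 23 = 11
  between Knoll and Corby: 27 + 26 − 37 = 16
  between Corby and Fern: 26 + 12 − 32 = 6
  between Fern and Ridge: 12 + 7 − 5 = 14
Cheapest insertion is between Corby and Fern, adding 6.
New total = 97 + 6 = 103.

+6 — insert Juniper between Corby and Fern.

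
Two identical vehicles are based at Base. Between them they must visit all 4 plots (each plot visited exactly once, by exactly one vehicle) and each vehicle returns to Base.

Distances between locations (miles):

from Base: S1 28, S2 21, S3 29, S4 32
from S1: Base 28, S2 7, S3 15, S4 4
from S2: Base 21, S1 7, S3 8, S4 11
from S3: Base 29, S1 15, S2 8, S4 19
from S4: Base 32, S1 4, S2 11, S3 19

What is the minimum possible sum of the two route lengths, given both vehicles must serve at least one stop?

Check every non-empty split of the stops between the two vehicles; for each half take its own optimal tour:
  {S1} + {S2, S3, S4}: 56 + 80 = 136
  {S2} + {S1, S3, S4}: 42 + 80 = 122
  {S1, S2} + {S3, S4}: 56 + 80 = 136
  {S3} + {S1, S2, S4}: 58 + 64 = 122
  {S1, S3} + {S2, S4}: 72 + 64 = 136
  {S2, S3} + {S1, S4}: 58 + 64 = 122
  … (7 splits in total)
Best: vehicle 1 Base → S2 → Base = 42; vehicle 2 Base → S1 → S4 → S3 → Base = 80; combined 122.

122 miles — the smallest possible combined total.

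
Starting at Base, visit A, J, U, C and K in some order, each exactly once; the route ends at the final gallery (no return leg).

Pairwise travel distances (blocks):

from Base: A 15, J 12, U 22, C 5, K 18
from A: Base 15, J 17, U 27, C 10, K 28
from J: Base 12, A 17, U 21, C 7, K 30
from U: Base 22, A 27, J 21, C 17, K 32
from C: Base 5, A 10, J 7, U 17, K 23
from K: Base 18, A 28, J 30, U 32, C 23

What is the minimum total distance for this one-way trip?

Minimum one-way distance = 84 blocks.

There are 5! = 120 possible orderings.
Base→A→J→U→C→K: 15+17+21+17+23 = 93
Base→A→J→U→K→C: 15+17+21+32+23 = 108
Base→A→J→C→U→K: 15+17+7+17+32 = 88
Base→A→J→C→K→U: 15+17+7+23+32 = 94
Base→A→J→K→U→C: 15+17+30+32+17 = 111
Base→A→J→K→C→U: 15+17+30+23+17 = 102
Base→A→U→J→C→K: 15+27+21+7+23 = 93
Base→A→U→J→K→C: 15+27+21+30+23 = 116
Base→A→U→C→J→K: 15+27+17+7+30 = 96
Base→A→U→C→K→J: 15+27+17+23+30 = 112
Base→A→U→K→J→C: 15+27+32+30+7 = 111
Base→A→U→K→C→J: 15+27+32+23+7 = 104
Base→A→C→J→U→K: 15+10+7+21+32 = 85
Base→A→C→J→K→U: 15+10+7+30+32 = 94
… (106 more)
Base→K→A→C→J→U: 18+28+10+7+21 = 84  ← best
The minimum is 84.
One shortest path: Base → K → A → C → J → U.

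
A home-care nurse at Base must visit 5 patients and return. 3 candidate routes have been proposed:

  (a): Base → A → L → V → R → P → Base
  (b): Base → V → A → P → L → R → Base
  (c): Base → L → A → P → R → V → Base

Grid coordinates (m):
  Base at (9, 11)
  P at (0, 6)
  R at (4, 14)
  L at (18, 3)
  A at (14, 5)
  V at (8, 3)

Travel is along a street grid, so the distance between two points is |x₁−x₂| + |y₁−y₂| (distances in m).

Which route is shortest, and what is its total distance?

68 m — (a) is the shortest.

(a): 11 + 6 + 10 + 15 + 12 + 14 = 68
(b): 9 + 8 + 15 + 21 + 25 + 8 = 86
(c): 17 + 6 + 15 + 12 + 15 + 9 = 74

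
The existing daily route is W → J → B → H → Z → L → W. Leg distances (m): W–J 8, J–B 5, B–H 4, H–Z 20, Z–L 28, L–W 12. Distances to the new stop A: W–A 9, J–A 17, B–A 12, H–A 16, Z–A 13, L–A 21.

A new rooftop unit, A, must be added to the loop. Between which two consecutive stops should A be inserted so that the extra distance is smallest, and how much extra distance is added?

+6 m — insert A between Z and L.

Insertion cost between consecutive stops i–j is d(i,A) + d(A,j) − d(i,j):
  between W and J: 9 + 17 − 8 = 18
  between J and B: 17 + 12 − 5 = 24
  between B and H: 12 + 16 − 4 = 24
  between H and Z: 16 + 13 − 20 = 9
  between Z and L: 13 + 21 − 28 = 6
  between L and W: 21 + 9 − 12 = 18
Cheapest insertion is between Z and L, adding 6.
New total = 77 + 6 = 83.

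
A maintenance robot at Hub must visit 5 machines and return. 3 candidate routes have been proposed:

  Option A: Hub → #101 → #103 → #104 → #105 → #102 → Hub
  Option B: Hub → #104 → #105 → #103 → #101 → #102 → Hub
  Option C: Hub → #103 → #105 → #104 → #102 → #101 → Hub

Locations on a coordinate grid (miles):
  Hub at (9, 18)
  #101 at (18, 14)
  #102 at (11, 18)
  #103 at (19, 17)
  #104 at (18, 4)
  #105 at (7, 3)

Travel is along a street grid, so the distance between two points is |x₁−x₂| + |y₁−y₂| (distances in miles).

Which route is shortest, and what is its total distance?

Option A: 13 + 4 + 14 + 12 + 19 + 2 = 64
Option B: 23 + 12 + 26 + 4 + 11 + 2 = 78
Option C: 11 + 26 + 12 + 21 + 11 + 13 = 94

64 miles — Option A is the shortest.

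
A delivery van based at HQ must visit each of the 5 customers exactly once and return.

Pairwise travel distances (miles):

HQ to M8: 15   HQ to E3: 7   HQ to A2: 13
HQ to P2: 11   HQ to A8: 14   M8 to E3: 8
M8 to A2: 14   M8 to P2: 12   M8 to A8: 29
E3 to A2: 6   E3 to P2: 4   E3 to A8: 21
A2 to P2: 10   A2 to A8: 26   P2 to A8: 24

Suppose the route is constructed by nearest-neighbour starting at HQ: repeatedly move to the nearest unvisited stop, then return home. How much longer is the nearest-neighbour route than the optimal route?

Excess over optimum: 1 miles.

From HQ: E3=7, P2=11, A2=13, A8=14, M8=15 → choose E3 (7).
From E3: P2=4, A2=6, M8=8, A8=21 → choose P2 (4).
From P2: A2=10, M8=12, A8=24 → choose A2 (10).
From A2: M8=14, A8=26 → choose M8 (14).
From M8: A8=29 → choose A8 (29).
NN route HQ → E3 → P2 → A2 → M8 → A8 → HQ costs 78.
Optimal: HQ → M8 → E3 → A2 → P2 → A8 → HQ costs 77 (by enumerating all 60 distinct tours).
Excess = 78 − 77 = 1.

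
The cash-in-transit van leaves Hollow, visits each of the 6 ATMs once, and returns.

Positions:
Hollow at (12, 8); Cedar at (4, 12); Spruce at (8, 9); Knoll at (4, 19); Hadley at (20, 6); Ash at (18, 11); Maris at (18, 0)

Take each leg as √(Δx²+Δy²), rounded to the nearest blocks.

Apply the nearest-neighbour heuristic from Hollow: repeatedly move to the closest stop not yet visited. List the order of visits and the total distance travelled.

Nearest-neighbour total = 53 blocks; route Hollow → Spruce → Cedar → Knoll → Ash → Hadley → Maris → Hollow.

Hollow → [Spruce:4 / Ash:7 / Hadley:8 / Cedar:9 / Maris:10 / Knoll:14] → Spruce (4)
Spruce → [Cedar:5 / Ash:10 / Knoll:11 / Hadley:12 / Maris:13] → Cedar (5)
Cedar → [Knoll:7 / Ash:14 / Hadley:17 / Maris:18] → Knoll (7)
Knoll → [Ash:16 / Hadley:21 / Maris:24] → Ash (16)
Ash → [Hadley:5 / Maris:11] → Hadley (5)
Hadley → [Maris:6] → Maris (6)
Return Maris→Hollow: 10.
Total = 4 + 5 + 7 + 16 + 5 + 6 + 10 = 53.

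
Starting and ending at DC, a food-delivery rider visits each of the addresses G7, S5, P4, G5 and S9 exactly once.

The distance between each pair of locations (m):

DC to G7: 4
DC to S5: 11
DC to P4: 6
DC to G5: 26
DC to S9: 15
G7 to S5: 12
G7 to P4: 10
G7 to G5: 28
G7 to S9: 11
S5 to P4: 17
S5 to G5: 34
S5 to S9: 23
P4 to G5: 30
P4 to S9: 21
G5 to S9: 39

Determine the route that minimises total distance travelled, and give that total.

108 m — the shortest possible round trip.

With 5 stops there are 5!/2 = 60 distinct round trips (a route and its reverse cost the same).
DC-G7-S5-P4-G5-S9-DC: 4+12+17+30+39+15 = 117
DC-G7-S5-P4-S9-G5-DC: 4+12+17+21+39+26 = 119
DC-G7-S5-G5-P4-S9-DC: 4+12+34+30+21+15 = 116
DC-G7-S5-G5-S9-P4-DC: 4+12+34+39+21+6 = 116
DC-G7-S5-S9-P4-G5-DC: 4+12+23+21+30+26 = 116
DC-G7-S5-S9-G5-P4-DC: 4+12+23+39+30+6 = 114
DC-G7-P4-S5-G5-S9-DC: 4+10+17+34+39+15 = 119
DC-G7-P4-S5-S9-G5-DC: 4+10+17+23+39+26 = 119
DC-G7-P4-G5-S5-S9-DC: 4+10+30+34+23+15 = 116
DC-G7-P4-G5-S9-S5-DC: 4+10+30+39+23+11 = 117
DC-G7-P4-S9-S5-G5-DC: 4+10+21+23+34+26 = 118
DC-G7-P4-S9-G5-S5-DC: 4+10+21+39+34+11 = 119
DC-G7-G5-S5-P4-S9-DC: 4+28+34+17+21+15 = 119
DC-G7-G5-S5-S9-P4-DC: 4+28+34+23+21+6 = 116
… (46 more)
DC-G7-S9-S5-G5-P4-DC: 4+11+23+34+30+6 = 108  ← best
The minimum is 108.
One optimal route: DC → G7 → S9 → S5 → G5 → P4 → DC (or its reverse).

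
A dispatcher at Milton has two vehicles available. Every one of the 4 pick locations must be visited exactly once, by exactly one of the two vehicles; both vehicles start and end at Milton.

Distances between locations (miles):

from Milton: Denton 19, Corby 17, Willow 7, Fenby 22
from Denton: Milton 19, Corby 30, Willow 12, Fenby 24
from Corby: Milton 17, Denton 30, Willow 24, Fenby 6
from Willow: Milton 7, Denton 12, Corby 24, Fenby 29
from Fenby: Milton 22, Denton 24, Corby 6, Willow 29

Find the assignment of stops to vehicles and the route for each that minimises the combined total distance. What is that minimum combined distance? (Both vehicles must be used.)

Try each way of splitting the stops between the two vehicles (each non-empty) and, for each split, find the best tour for each vehicle:
  {Denton} + {Corby, Willow, Fenby}: 38 + 59 = 97
  {Corby} + {Denton, Willow, Fenby}: 34 + 65 = 99
  {Denton, Corby} + {Willow, Fenby}: 66 + 58 = 124
  {Willow} + {Denton, Corby, Fenby}: 14 + 66 = 80
  {Denton, Willow} + {Corby, Fenby}: 38 + 45 = 83
  {Corby, Willow} + {Denton, Fenby}: 48 + 65 = 113
  … (7 splits in total)
Best: vehicle 1 Milton → Willow → Milton = 14; vehicle 2 Milton → Denton → Fenby → Corby → Milton = 66; combined 80.

Minimum combined distance: 80 miles.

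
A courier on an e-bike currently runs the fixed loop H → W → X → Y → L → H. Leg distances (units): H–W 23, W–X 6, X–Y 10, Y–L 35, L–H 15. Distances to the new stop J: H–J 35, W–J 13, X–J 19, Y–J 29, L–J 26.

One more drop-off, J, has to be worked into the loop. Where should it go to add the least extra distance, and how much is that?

Insertion cost between consecutive stops i–j is d(i,J) + d(J,j) − d(i,j):
  between H and W: 35 + 13 − 23 = 25
  between W and X: 13 + 19 − 6 = 26
  between X and Y: 19 + 29 − 10 = 38
  between Y and L: 29 + 26 − 35 = 20
  between L and H: 26 + 35 − 15 = 46
Cheapest insertion is between Y and L, adding 20.
New total = 89 + 20 = 109.

+20 — insert J between Y and L.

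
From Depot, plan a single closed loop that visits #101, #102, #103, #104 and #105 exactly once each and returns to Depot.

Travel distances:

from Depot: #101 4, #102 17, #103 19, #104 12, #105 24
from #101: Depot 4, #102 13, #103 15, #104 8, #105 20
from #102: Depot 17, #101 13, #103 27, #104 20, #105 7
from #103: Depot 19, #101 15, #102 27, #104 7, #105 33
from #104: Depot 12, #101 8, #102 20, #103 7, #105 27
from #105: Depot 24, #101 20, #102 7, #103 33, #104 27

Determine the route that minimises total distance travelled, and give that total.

With 5 stops there are 5!/2 = 60 distinct round trips (a route and its reverse cost the same).
Depot - #101 - #102 - #103 - #104 - #105 - Depot: 4+13+27+7+27+24 = 102
Depot - #101 - #102 - #103 - #105 - #104 - Depot: 4+13+27+33+27+12 = 116
Depot - #101 - #102 - #104 - #103 - #105 - Depot: 4+13+20+7+33+24 = 101
Depot - #101 - #102 - #104 - #105 - #103 - Depot: 4+13+20+27+33+19 = 116
Depot - #101 - #102 - #105 - #103 - #104 - Depot: 4+13+7+33+7+12 = 76
Depot - #101 - #102 - #105 - #104 - #103 - Depot: 4+13+7+27+7+19 = 77
Depot - #101 - #103 - #102 - #104 - #105 - Depot: 4+15+27+20+27+24 = 117
Depot - #101 - #103 - #102 - #105 - #104 - Depot: 4+15+27+7+27+12 = 92
Depot - #101 - #103 - #104 - #102 - #105 - Depot: 4+15+7+20+7+24 = 77
Depot - #101 - #103 - #104 - #105 - #102 - Depot: 4+15+7+27+7+17 = 77
Depot - #101 - #103 - #105 - #102 - #104 - Depot: 4+15+33+7+20+12 = 91
Depot - #101 - #103 - #105 - #104 - #102 - Depot: 4+15+33+27+20+17 = 116
Depot - #101 - #104 - #102 - #103 - #105 - Depot: 4+8+20+27+33+24 = 116
Depot - #101 - #104 - #102 - #105 - #103 - Depot: 4+8+20+7+33+19 = 91
… (46 more)
The minimum is 76.
One optimal route: Depot → #101 → #102 → #105 → #103 → #104 → Depot (or its reverse).

76 — the shortest possible round trip.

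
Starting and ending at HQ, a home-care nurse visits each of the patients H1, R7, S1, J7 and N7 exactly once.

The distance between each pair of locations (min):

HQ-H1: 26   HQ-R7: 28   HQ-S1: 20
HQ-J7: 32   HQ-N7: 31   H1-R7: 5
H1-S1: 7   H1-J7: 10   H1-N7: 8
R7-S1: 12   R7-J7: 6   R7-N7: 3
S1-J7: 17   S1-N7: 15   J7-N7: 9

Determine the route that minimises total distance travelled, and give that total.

Minimum total distance: 76 min.

HQ - H1 - R7 - S1 - J7 - N7 - HQ: 26+5+12+17+9+31 = 100
HQ - H1 - R7 - S1 - N7 - J7 - HQ: 26+5+12+15+9+32 = 99
HQ - H1 - R7 - J7 - S1 - N7 - HQ: 26+5+6+17+15+31 = 100
HQ - H1 - R7 - J7 - N7 - S1 - HQ: 26+5+6+9+15+20 = 81
HQ - H1 - R7 - N7 - S1 - J7 - HQ: 26+5+3+15+17+32 = 98
HQ - H1 - R7 - N7 - J7 - S1 - HQ: 26+5+3+9+17+20 = 80
HQ - H1 - S1 - R7 - J7 - N7 - HQ: 26+7+12+6+9+31 = 91
HQ - H1 - S1 - R7 - N7 - J7 - HQ: 26+7+12+3+9+32 = 89
HQ - H1 - S1 - J7 - R7 - N7 - HQ: 26+7+17+6+3+31 = 90
HQ - H1 - S1 - J7 - N7 - R7 - HQ: 26+7+17+9+3+28 = 90
HQ - H1 - S1 - N7 - R7 - J7 - HQ: 26+7+15+3+6+32 = 89
HQ - H1 - S1 - N7 - J7 - R7 - HQ: 26+7+15+9+6+28 = 91
HQ - H1 - J7 - R7 - S1 - N7 - HQ: 26+10+6+12+15+31 = 100
HQ - H1 - J7 - R7 - N7 - S1 - HQ: 26+10+6+3+15+20 = 80
… (46 more)
HQ - S1 - H1 - R7 - N7 - J7 - HQ: 20+7+5+3+9+32 = 76  ← best
The minimum is 76.
One optimal route: HQ → S1 → H1 → R7 → N7 → J7 → HQ (or its reverse).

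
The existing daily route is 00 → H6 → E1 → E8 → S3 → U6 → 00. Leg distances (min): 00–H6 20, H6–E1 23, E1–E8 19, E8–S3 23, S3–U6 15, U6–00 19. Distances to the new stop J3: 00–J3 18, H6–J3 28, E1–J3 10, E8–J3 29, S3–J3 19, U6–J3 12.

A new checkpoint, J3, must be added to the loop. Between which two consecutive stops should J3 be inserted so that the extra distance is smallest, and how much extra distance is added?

Insertion cost between consecutive stops i–j is d(i,J3) + d(J3,j) − d(i,j):
  between 00 and H6: 18 + 28 − 20 = 26
  between H6 and E1: 28 + 10 − 23 = 15
  between E1 and E8: 10 + 29 − 19 = 20
  between E8 and S3: 29 + 19 − 23 = 25
  between S3 and U6: 19 + 12 − 15 = 16
  between U6 and 00: 12 + 18 − 19 = 11
Cheapest insertion is between U6 and 00, adding 11.
New total = 119 + 11 = 130.

+11 min — insert J3 between U6 and 00.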